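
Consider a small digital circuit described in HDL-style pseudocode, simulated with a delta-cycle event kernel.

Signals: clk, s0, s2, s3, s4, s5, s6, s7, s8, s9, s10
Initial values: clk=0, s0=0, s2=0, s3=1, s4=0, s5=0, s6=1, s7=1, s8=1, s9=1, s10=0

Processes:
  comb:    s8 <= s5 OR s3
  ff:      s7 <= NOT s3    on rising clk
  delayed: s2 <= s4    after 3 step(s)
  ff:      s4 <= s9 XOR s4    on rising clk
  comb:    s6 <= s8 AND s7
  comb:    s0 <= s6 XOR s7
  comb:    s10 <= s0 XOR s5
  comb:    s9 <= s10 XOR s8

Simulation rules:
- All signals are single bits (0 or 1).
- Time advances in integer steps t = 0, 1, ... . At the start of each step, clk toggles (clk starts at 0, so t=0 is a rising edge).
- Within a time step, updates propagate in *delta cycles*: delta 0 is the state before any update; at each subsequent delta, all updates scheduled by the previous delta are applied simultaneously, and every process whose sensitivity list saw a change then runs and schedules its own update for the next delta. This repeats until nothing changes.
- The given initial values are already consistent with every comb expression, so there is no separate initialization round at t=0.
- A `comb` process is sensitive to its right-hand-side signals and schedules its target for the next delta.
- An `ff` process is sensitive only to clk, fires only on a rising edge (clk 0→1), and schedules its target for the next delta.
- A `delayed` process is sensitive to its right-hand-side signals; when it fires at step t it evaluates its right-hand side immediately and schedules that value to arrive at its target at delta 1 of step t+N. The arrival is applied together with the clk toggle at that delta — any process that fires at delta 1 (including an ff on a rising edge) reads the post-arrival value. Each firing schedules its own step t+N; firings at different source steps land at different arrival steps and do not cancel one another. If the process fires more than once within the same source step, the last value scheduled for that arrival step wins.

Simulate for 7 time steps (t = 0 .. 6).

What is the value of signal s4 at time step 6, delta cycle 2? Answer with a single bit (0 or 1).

0

[bits: s4,s8,s2,s9,s5,s6,s0,clk,s10,s3,s7]
t=0: Δ0=01010100011 Δ1=01010101011 Δ2=11010101010 Δ3=11010011010 Δ4=11010001110 Δ5=11000001010 Δ6=11010001010 | 6Δ
t=1: Δ0=11010001010 Δ1=11010000010 | 1Δ
t=2: Δ0=11010000010 Δ1=11010001010 Δ2=01010001010 | 2Δ
t=3: Δ0=01010001010 Δ1=01110000010 | 1Δ
t=4: Δ0=01110000010 Δ1=01110001010 Δ2=11110001010 | 2Δ
t=5: Δ0=11110001010 Δ1=11010000010 | 1Δ
t=6: Δ0=11010000010 Δ1=11010001010 Δ2=01010001010 | 2Δ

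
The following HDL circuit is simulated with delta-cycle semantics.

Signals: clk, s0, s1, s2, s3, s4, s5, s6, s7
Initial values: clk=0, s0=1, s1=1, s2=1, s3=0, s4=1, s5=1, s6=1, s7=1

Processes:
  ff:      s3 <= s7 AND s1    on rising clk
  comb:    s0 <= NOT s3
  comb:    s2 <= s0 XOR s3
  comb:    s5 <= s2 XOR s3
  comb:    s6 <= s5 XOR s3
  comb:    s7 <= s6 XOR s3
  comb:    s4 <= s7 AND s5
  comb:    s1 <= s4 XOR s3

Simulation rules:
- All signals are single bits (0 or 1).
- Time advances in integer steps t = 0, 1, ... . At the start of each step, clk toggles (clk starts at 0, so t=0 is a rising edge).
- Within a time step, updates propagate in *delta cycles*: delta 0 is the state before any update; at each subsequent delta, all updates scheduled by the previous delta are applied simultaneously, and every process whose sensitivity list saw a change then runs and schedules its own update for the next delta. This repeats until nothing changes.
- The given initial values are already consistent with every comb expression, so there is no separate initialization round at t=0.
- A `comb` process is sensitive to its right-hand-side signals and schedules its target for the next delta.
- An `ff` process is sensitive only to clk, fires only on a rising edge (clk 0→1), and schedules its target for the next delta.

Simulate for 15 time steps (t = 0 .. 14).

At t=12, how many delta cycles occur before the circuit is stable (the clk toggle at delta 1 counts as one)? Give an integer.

t0.Δ0 s6=1 s1=1 s0=1 s5=1 s3=0 clk=0 s2=1 s7=1 s4=1
t0.Δ1 s6=1 s1=1 s0=1 s5=1 s3=0 clk=1 s2=1 s7=1 s4=1
t0.Δ2 s6=1 s1=1 s0=1 s5=1 s3=1 clk=1 s2=1 s7=1 s4=1
t0.Δ3 s6=0 s1=0 s0=0 s5=0 s3=1 clk=1 s2=0 s7=0 s4=1
t0.Δ4 s6=1 s1=0 s0=0 s5=1 s3=1 clk=1 s2=1 s7=1 s4=0
t0.Δ5 s6=0 s1=1 s0=0 s5=0 s3=1 clk=1 s2=1 s7=0 s4=1
t0.Δ6 s6=1 s1=0 s0=0 s5=0 s3=1 clk=1 s2=1 s7=1 s4=0
t0.Δ7 s6=1 s1=1 s0=0 s5=0 s3=1 clk=1 s2=1 s7=0 s4=0
t1.Δ0 s6=1 s1=1 s0=0 s5=0 s3=1 clk=1 s2=1 s7=0 s4=0
t1.Δ1 s6=1 s1=1 s0=0 s5=0 s3=1 clk=0 s2=1 s7=0 s4=0
t2.Δ0 s6=1 s1=1 s0=0 s5=0 s3=1 clk=0 s2=1 s7=0 s4=0
t2.Δ1 s6=1 s1=1 s0=0 s5=0 s3=1 clk=1 s2=1 s7=0 s4=0
t2.Δ2 s6=1 s1=1 s0=0 s5=0 s3=0 clk=1 s2=1 s7=0 s4=0
t2.Δ3 s6=0 s1=0 s0=1 s5=1 s3=0 clk=1 s2=0 s7=1 s4=0
t2.Δ4 s6=1 s1=0 s0=1 s5=0 s3=0 clk=1 s2=1 s7=0 s4=1
t2.Δ5 s6=0 s1=1 s0=1 s5=1 s3=0 clk=1 s2=1 s7=1 s4=0
t2.Δ6 s6=1 s1=0 s0=1 s5=1 s3=0 clk=1 s2=1 s7=0 s4=1
t2.Δ7 s6=1 s1=1 s0=1 s5=1 s3=0 clk=1 s2=1 s7=1 s4=0
t2.Δ8 s6=1 s1=0 s0=1 s5=1 s3=0 clk=1 s2=1 s7=1 s4=1
t2.Δ9 s6=1 s1=1 s0=1 s5=1 s3=0 clk=1 s2=1 s7=1 s4=1
t3.Δ0 s6=1 s1=1 s0=1 s5=1 s3=0 clk=1 s2=1 s7=1 s4=1
t3.Δ1 s6=1 s1=1 s0=1 s5=1 s3=0 clk=0 s2=1 s7=1 s4=1
t4.Δ0 s6=1 s1=1 s0=1 s5=1 s3=0 clk=0 s2=1 s7=1 s4=1
t4.Δ1 s6=1 s1=1 s0=1 s5=1 s3=0 clk=1 s2=1 s7=1 s4=1
t4.Δ2 s6=1 s1=1 s0=1 s5=1 s3=1 clk=1 s2=1 s7=1 s4=1
t4.Δ3 s6=0 s1=0 s0=0 s5=0 s3=1 clk=1 s2=0 s7=0 s4=1
t4.Δ4 s6=1 s1=0 s0=0 s5=1 s3=1 clk=1 s2=1 s7=1 s4=0
t4.Δ5 s6=0 s1=1 s0=0 s5=0 s3=1 clk=1 s2=1 s7=0 s4=1
t4.Δ6 s6=1 s1=0 s0=0 s5=0 s3=1 clk=1 s2=1 s7=1 s4=0
t4.Δ7 s6=1 s1=1 s0=0 s5=0 s3=1 clk=1 s2=1 s7=0 s4=0
t5.Δ0 s6=1 s1=1 s0=0 s5=0 s3=1 clk=1 s2=1 s7=0 s4=0
t5.Δ1 s6=1 s1=1 s0=0 s5=0 s3=1 clk=0 s2=1 s7=0 s4=0
t6.Δ0 s6=1 s1=1 s0=0 s5=0 s3=1 clk=0 s2=1 s7=0 s4=0
t6.Δ1 s6=1 s1=1 s0=0 s5=0 s3=1 clk=1 s2=1 s7=0 s4=0
t6.Δ2 s6=1 s1=1 s0=0 s5=0 s3=0 clk=1 s2=1 s7=0 s4=0
t6.Δ3 s6=0 s1=0 s0=1 s5=1 s3=0 clk=1 s2=0 s7=1 s4=0
t6.Δ4 s6=1 s1=0 s0=1 s5=0 s3=0 clk=1 s2=1 s7=0 s4=1
t6.Δ5 s6=0 s1=1 s0=1 s5=1 s3=0 clk=1 s2=1 s7=1 s4=0
t6.Δ6 s6=1 s1=0 s0=1 s5=1 s3=0 clk=1 s2=1 s7=0 s4=1
t6.Δ7 s6=1 s1=1 s0=1 s5=1 s3=0 clk=1 s2=1 s7=1 s4=0
t6.Δ8 s6=1 s1=0 s0=1 s5=1 s3=0 clk=1 s2=1 s7=1 s4=1
t6.Δ9 s6=1 s1=1 s0=1 s5=1 s3=0 clk=1 s2=1 s7=1 s4=1
t7.Δ0 s6=1 s1=1 s0=1 s5=1 s3=0 clk=1 s2=1 s7=1 s4=1
t7.Δ1 s6=1 s1=1 s0=1 s5=1 s3=0 clk=0 s2=1 s7=1 s4=1
t8.Δ0 s6=1 s1=1 s0=1 s5=1 s3=0 clk=0 s2=1 s7=1 s4=1
t8.Δ1 s6=1 s1=1 s0=1 s5=1 s3=0 clk=1 s2=1 s7=1 s4=1
t8.Δ2 s6=1 s1=1 s0=1 s5=1 s3=1 clk=1 s2=1 s7=1 s4=1
t8.Δ3 s6=0 s1=0 s0=0 s5=0 s3=1 clk=1 s2=0 s7=0 s4=1
t8.Δ4 s6=1 s1=0 s0=0 s5=1 s3=1 clk=1 s2=1 s7=1 s4=0
t8.Δ5 s6=0 s1=1 s0=0 s5=0 s3=1 clk=1 s2=1 s7=0 s4=1
t8.Δ6 s6=1 s1=0 s0=0 s5=0 s3=1 clk=1 s2=1 s7=1 s4=0
t8.Δ7 s6=1 s1=1 s0=0 s5=0 s3=1 clk=1 s2=1 s7=0 s4=0
t9.Δ0 s6=1 s1=1 s0=0 s5=0 s3=1 clk=1 s2=1 s7=0 s4=0
t9.Δ1 s6=1 s1=1 s0=0 s5=0 s3=1 clk=0 s2=1 s7=0 s4=0
t10.Δ0 s6=1 s1=1 s0=0 s5=0 s3=1 clk=0 s2=1 s7=0 s4=0
t10.Δ1 s6=1 s1=1 s0=0 s5=0 s3=1 clk=1 s2=1 s7=0 s4=0
t10.Δ2 s6=1 s1=1 s0=0 s5=0 s3=0 clk=1 s2=1 s7=0 s4=0
t10.Δ3 s6=0 s1=0 s0=1 s5=1 s3=0 clk=1 s2=0 s7=1 s4=0
t10.Δ4 s6=1 s1=0 s0=1 s5=0 s3=0 clk=1 s2=1 s7=0 s4=1
t10.Δ5 s6=0 s1=1 s0=1 s5=1 s3=0 clk=1 s2=1 s7=1 s4=0
t10.Δ6 s6=1 s1=0 s0=1 s5=1 s3=0 clk=1 s2=1 s7=0 s4=1
t10.Δ7 s6=1 s1=1 s0=1 s5=1 s3=0 clk=1 s2=1 s7=1 s4=0
t10.Δ8 s6=1 s1=0 s0=1 s5=1 s3=0 clk=1 s2=1 s7=1 s4=1
t10.Δ9 s6=1 s1=1 s0=1 s5=1 s3=0 clk=1 s2=1 s7=1 s4=1
t11.Δ0 s6=1 s1=1 s0=1 s5=1 s3=0 clk=1 s2=1 s7=1 s4=1
t11.Δ1 s6=1 s1=1 s0=1 s5=1 s3=0 clk=0 s2=1 s7=1 s4=1
t12.Δ0 s6=1 s1=1 s0=1 s5=1 s3=0 clk=0 s2=1 s7=1 s4=1
t12.Δ1 s6=1 s1=1 s0=1 s5=1 s3=0 clk=1 s2=1 s7=1 s4=1
t12.Δ2 s6=1 s1=1 s0=1 s5=1 s3=1 clk=1 s2=1 s7=1 s4=1
t12.Δ3 s6=0 s1=0 s0=0 s5=0 s3=1 clk=1 s2=0 s7=0 s4=1
t12.Δ4 s6=1 s1=0 s0=0 s5=1 s3=1 clk=1 s2=1 s7=1 s4=0
t12.Δ5 s6=0 s1=1 s0=0 s5=0 s3=1 clk=1 s2=1 s7=0 s4=1
t12.Δ6 s6=1 s1=0 s0=0 s5=0 s3=1 clk=1 s2=1 s7=1 s4=0
t12.Δ7 s6=1 s1=1 s0=0 s5=0 s3=1 clk=1 s2=1 s7=0 s4=0
t13.Δ0 s6=1 s1=1 s0=0 s5=0 s3=1 clk=1 s2=1 s7=0 s4=0
t13.Δ1 s6=1 s1=1 s0=0 s5=0 s3=1 clk=0 s2=1 s7=0 s4=0
t14.Δ0 s6=1 s1=1 s0=0 s5=0 s3=1 clk=0 s2=1 s7=0 s4=0
t14.Δ1 s6=1 s1=1 s0=0 s5=0 s3=1 clk=1 s2=1 s7=0 s4=0
t14.Δ2 s6=1 s1=1 s0=0 s5=0 s3=0 clk=1 s2=1 s7=0 s4=0
t14.Δ3 s6=0 s1=0 s0=1 s5=1 s3=0 clk=1 s2=0 s7=1 s4=0
t14.Δ4 s6=1 s1=0 s0=1 s5=0 s3=0 clk=1 s2=1 s7=0 s4=1
t14.Δ5 s6=0 s1=1 s0=1 s5=1 s3=0 clk=1 s2=1 s7=1 s4=0
t14.Δ6 s6=1 s1=0 s0=1 s5=1 s3=0 clk=1 s2=1 s7=0 s4=1
t14.Δ7 s6=1 s1=1 s0=1 s5=1 s3=0 clk=1 s2=1 s7=1 s4=0
t14.Δ8 s6=1 s1=0 s0=1 s5=1 s3=0 clk=1 s2=1 s7=1 s4=1
t14.Δ9 s6=1 s1=1 s0=1 s5=1 s3=0 clk=1 s2=1 s7=1 s4=1

7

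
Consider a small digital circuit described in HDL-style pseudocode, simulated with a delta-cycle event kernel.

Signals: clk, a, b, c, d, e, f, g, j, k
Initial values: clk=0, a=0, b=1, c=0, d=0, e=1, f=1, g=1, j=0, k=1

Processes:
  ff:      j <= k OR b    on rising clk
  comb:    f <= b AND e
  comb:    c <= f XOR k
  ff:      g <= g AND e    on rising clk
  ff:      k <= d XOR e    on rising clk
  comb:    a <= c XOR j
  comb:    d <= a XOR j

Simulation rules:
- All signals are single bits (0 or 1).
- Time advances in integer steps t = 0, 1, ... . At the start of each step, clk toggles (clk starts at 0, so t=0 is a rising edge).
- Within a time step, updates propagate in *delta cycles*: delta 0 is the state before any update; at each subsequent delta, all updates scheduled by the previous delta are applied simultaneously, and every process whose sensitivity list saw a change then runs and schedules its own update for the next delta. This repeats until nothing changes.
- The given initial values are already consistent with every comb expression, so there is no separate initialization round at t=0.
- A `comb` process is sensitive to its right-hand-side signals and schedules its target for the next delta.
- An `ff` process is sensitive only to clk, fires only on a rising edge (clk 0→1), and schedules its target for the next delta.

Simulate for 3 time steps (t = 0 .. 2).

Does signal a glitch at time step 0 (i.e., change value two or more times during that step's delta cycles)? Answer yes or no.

no

t0.Δ0 clk=0 f=1 k=1 b=1 a=0 d=0 e=1 g=1 c=0 j=0
t0.Δ1 clk=1 f=1 k=1 b=1 a=0 d=0 e=1 g=1 c=0 j=0
t0.Δ2 clk=1 f=1 k=1 b=1 a=0 d=0 e=1 g=1 c=0 j=1
t0.Δ3 clk=1 f=1 k=1 b=1 a=1 d=1 e=1 g=1 c=0 j=1
t0.Δ4 clk=1 f=1 k=1 b=1 a=1 d=0 e=1 g=1 c=0 j=1
t1.Δ0 clk=1 f=1 k=1 b=1 a=1 d=0 e=1 g=1 c=0 j=1
t1.Δ1 clk=0 f=1 k=1 b=1 a=1 d=0 e=1 g=1 c=0 j=1
t2.Δ0 clk=0 f=1 k=1 b=1 a=1 d=0 e=1 g=1 c=0 j=1
t2.Δ1 clk=1 f=1 k=1 b=1 a=1 d=0 e=1 g=1 c=0 j=1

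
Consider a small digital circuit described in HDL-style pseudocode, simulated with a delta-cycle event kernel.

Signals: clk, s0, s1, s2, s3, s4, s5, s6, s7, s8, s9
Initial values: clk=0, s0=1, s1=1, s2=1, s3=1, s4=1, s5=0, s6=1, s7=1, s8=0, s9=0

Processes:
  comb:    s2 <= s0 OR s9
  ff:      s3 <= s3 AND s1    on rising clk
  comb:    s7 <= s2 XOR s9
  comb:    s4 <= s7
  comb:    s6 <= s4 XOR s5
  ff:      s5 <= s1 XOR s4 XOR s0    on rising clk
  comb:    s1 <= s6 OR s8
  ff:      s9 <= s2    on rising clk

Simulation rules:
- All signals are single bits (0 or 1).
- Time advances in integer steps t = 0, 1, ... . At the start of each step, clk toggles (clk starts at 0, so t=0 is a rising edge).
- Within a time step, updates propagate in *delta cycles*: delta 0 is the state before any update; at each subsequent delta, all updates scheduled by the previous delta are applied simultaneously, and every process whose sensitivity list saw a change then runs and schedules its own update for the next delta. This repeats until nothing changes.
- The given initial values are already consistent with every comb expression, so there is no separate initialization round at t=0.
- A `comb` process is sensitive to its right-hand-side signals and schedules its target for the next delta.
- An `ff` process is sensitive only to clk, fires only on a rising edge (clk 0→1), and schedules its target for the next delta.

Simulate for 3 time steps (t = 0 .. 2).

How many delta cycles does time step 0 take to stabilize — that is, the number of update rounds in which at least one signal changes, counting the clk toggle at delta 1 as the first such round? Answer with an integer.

6

t=0 Δ0: s9=0 s0=1 s6=1 clk=0 s3=1 s1=1 s4=1 s5=0 s8=0 s7=1 s2=1
  Δ1: clk:0→1
  Δ2: s9:0→1, s5:0→1
  Δ3: s6:1→0, s7:1→0
  Δ4: s1:1→0, s4:1→0
  Δ5: s6:0→1
  Δ6: s1:0→1
  (6Δ to stable)
t=1 Δ0: s9=1 s0=1 s6=1 clk=1 s3=1 s1=1 s4=0 s5=1 s8=0 s7=0 s2=1
  Δ1: clk:1→0
  (1Δ to stable)
t=2 Δ0: s9=1 s0=1 s6=1 clk=0 s3=1 s1=1 s4=0 s5=1 s8=0 s7=0 s2=1
  Δ1: clk:0→1
  Δ2: s5:1→0
  Δ3: s6:1→0
  Δ4: s1:1→0
  (4Δ to stable)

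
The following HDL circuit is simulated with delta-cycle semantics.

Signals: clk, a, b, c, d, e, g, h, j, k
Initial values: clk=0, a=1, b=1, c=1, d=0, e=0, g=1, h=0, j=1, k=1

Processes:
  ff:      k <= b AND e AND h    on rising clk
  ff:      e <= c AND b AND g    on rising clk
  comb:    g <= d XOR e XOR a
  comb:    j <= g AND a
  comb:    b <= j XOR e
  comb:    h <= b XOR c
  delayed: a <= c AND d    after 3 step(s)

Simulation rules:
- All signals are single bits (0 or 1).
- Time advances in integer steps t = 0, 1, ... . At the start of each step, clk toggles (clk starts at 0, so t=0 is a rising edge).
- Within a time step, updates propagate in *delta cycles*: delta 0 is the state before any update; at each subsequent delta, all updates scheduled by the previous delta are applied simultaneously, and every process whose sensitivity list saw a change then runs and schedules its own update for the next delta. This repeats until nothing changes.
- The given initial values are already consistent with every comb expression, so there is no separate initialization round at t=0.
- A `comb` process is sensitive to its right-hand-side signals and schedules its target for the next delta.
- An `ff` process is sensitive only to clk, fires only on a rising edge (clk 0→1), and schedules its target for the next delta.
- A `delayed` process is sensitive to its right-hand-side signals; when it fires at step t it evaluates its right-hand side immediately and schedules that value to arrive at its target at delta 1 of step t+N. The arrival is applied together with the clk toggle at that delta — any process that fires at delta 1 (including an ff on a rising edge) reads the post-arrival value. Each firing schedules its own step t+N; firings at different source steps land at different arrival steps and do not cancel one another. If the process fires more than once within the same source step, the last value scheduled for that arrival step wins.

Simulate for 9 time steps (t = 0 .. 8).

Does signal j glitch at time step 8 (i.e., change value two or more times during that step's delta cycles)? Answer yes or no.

t0.Δ0 k=1 d=0 e=0 c=1 j=1 g=1 clk=0 h=0 b=1 a=1
t0.Δ1 k=1 d=0 e=0 c=1 j=1 g=1 clk=1 h=0 b=1 a=1
t0.Δ2 k=0 d=0 e=1 c=1 j=1 g=1 clk=1 h=0 b=1 a=1
t0.Δ3 k=0 d=0 e=1 c=1 j=1 g=0 clk=1 h=0 b=0 a=1
t0.Δ4 k=0 d=0 e=1 c=1 j=0 g=0 clk=1 h=1 b=0 a=1
t0.Δ5 k=0 d=0 e=1 c=1 j=0 g=0 clk=1 h=1 b=1 a=1
t0.Δ6 k=0 d=0 e=1 c=1 j=0 g=0 clk=1 h=0 b=1 a=1
t1.Δ0 k=0 d=0 e=1 c=1 j=0 g=0 clk=1 h=0 b=1 a=1
t1.Δ1 k=0 d=0 e=1 c=1 j=0 g=0 clk=0 h=0 b=1 a=1
t2.Δ0 k=0 d=0 e=1 c=1 j=0 g=0 clk=0 h=0 b=1 a=1
t2.Δ1 k=0 d=0 e=1 c=1 j=0 g=0 clk=1 h=0 b=1 a=1
t2.Δ2 k=0 d=0 e=0 c=1 j=0 g=0 clk=1 h=0 b=1 a=1
t2.Δ3 k=0 d=0 e=0 c=1 j=0 g=1 clk=1 h=0 b=0 a=1
t2.Δ4 k=0 d=0 e=0 c=1 j=1 g=1 clk=1 h=1 b=0 a=1
t2.Δ5 k=0 d=0 e=0 c=1 j=1 g=1 clk=1 h=1 b=1 a=1
t2.Δ6 k=0 d=0 e=0 c=1 j=1 g=1 clk=1 h=0 b=1 a=1
t3.Δ0 k=0 d=0 e=0 c=1 j=1 g=1 clk=1 h=0 b=1 a=1
t3.Δ1 k=0 d=0 e=0 c=1 j=1 g=1 clk=0 h=0 b=1 a=1
t4.Δ0 k=0 d=0 e=0 c=1 j=1 g=1 clk=0 h=0 b=1 a=1
t4.Δ1 k=0 d=0 e=0 c=1 j=1 g=1 clk=1 h=0 b=1 a=1
t4.Δ2 k=0 d=0 e=1 c=1 j=1 g=1 clk=1 h=0 b=1 a=1
t4.Δ3 k=0 d=0 e=1 c=1 j=1 g=0 clk=1 h=0 b=0 a=1
t4.Δ4 k=0 d=0 e=1 c=1 j=0 g=0 clk=1 h=1 b=0 a=1
t4.Δ5 k=0 d=0 e=1 c=1 j=0 g=0 clk=1 h=1 b=1 a=1
t4.Δ6 k=0 d=0 e=1 c=1 j=0 g=0 clk=1 h=0 b=1 a=1
t5.Δ0 k=0 d=0 e=1 c=1 j=0 g=0 clk=1 h=0 b=1 a=1
t5.Δ1 k=0 d=0 e=1 c=1 j=0 g=0 clk=0 h=0 b=1 a=1
t6.Δ0 k=0 d=0 e=1 c=1 j=0 g=0 clk=0 h=0 b=1 a=1
t6.Δ1 k=0 d=0 e=1 c=1 j=0 g=0 clk=1 h=0 b=1 a=1
t6.Δ2 k=0 d=0 e=0 c=1 j=0 g=0 clk=1 h=0 b=1 a=1
t6.Δ3 k=0 d=0 e=0 c=1 j=0 g=1 clk=1 h=0 b=0 a=1
t6.Δ4 k=0 d=0 e=0 c=1 j=1 g=1 clk=1 h=1 b=0 a=1
t6.Δ5 k=0 d=0 e=0 c=1 j=1 g=1 clk=1 h=1 b=1 a=1
t6.Δ6 k=0 d=0 e=0 c=1 j=1 g=1 clk=1 h=0 b=1 a=1
t7.Δ0 k=0 d=0 e=0 c=1 j=1 g=1 clk=1 h=0 b=1 a=1
t7.Δ1 k=0 d=0 e=0 c=1 j=1 g=1 clk=0 h=0 b=1 a=1
t8.Δ0 k=0 d=0 e=0 c=1 j=1 g=1 clk=0 h=0 b=1 a=1
t8.Δ1 k=0 d=0 e=0 c=1 j=1 g=1 clk=1 h=0 b=1 a=1
t8.Δ2 k=0 d=0 e=1 c=1 j=1 g=1 clk=1 h=0 b=1 a=1
t8.Δ3 k=0 d=0 e=1 c=1 j=1 g=0 clk=1 h=0 b=0 a=1
t8.Δ4 k=0 d=0 e=1 c=1 j=0 g=0 clk=1 h=1 b=0 a=1
t8.Δ5 k=0 d=0 e=1 c=1 j=0 g=0 clk=1 h=1 b=1 a=1
t8.Δ6 k=0 d=0 e=1 c=1 j=0 g=0 clk=1 h=0 b=1 a=1

no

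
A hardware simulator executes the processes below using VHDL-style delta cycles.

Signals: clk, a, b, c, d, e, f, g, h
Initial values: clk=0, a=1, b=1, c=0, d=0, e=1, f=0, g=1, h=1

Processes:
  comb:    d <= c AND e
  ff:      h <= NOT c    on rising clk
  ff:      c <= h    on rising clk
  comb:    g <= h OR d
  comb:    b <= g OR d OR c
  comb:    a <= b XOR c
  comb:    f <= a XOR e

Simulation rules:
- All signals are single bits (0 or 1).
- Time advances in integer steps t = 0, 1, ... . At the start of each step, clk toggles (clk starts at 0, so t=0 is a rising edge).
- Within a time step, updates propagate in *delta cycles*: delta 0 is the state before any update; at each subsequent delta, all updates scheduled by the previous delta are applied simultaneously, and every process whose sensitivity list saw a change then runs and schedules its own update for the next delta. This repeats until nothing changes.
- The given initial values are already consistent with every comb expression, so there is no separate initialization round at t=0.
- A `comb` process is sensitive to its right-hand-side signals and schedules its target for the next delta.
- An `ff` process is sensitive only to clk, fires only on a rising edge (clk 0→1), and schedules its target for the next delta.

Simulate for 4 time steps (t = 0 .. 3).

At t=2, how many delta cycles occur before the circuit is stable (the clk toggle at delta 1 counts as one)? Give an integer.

2

[bits: g,d,h,a,c,f,clk,b,e]
t=0: Δ0=101100011 Δ1=101100111 Δ2=101110111 Δ3=111010111 Δ4=111011111 | 4Δ
t=1: Δ0=111011111 Δ1=111011011 | 1Δ
t=2: Δ0=111011011 Δ1=111011111 Δ2=110011111 | 2Δ
t=3: Δ0=110011111 Δ1=110011011 | 1Δ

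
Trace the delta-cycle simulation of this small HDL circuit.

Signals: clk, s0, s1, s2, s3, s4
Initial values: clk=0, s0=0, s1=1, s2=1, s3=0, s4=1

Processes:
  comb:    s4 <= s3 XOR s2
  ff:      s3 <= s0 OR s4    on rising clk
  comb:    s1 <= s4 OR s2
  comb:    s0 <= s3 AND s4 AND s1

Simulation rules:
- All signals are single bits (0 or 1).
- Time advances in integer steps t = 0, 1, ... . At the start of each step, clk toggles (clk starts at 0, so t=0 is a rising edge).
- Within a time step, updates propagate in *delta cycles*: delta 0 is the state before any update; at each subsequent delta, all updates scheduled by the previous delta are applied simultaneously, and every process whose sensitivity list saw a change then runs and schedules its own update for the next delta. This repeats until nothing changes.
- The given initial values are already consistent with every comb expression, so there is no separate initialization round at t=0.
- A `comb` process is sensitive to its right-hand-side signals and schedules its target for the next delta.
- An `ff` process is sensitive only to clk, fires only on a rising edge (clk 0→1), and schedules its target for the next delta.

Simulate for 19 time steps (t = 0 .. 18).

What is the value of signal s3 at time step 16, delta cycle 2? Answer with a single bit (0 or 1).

1

[bits: s1,s4,clk,s2,s0,s3]
t=0: Δ0=110100 Δ1=111100 Δ2=111101 Δ3=101111 Δ4=101101 | 4Δ
t=1: Δ0=101101 Δ1=100101 | 1Δ
t=2: Δ0=100101 Δ1=101101 Δ2=101100 Δ3=111100 | 3Δ
t=3: Δ0=111100 Δ1=110100 | 1Δ
t=4: Δ0=110100 Δ1=111100 Δ2=111101 Δ3=101111 Δ4=101101 | 4Δ
t=5: Δ0=101101 Δ1=100101 | 1Δ
t=6: Δ0=100101 Δ1=101101 Δ2=101100 Δ3=111100 | 3Δ
t=7: Δ0=111100 Δ1=110100 | 1Δ
t=8: Δ0=110100 Δ1=111100 Δ2=111101 Δ3=101111 Δ4=101101 | 4Δ
t=9: Δ0=101101 Δ1=100101 | 1Δ
t=10: Δ0=100101 Δ1=101101 Δ2=101100 Δ3=111100 | 3Δ
t=11: Δ0=111100 Δ1=110100 | 1Δ
t=12: Δ0=110100 Δ1=111100 Δ2=111101 Δ3=101111 Δ4=101101 | 4Δ
t=13: Δ0=101101 Δ1=100101 | 1Δ
t=14: Δ0=100101 Δ1=101101 Δ2=101100 Δ3=111100 | 3Δ
t=15: Δ0=111100 Δ1=110100 | 1Δ
t=16: Δ0=110100 Δ1=111100 Δ2=111101 Δ3=101111 Δ4=101101 | 4Δ
t=17: Δ0=101101 Δ1=100101 | 1Δ
t=18: Δ0=100101 Δ1=101101 Δ2=101100 Δ3=111100 | 3Δ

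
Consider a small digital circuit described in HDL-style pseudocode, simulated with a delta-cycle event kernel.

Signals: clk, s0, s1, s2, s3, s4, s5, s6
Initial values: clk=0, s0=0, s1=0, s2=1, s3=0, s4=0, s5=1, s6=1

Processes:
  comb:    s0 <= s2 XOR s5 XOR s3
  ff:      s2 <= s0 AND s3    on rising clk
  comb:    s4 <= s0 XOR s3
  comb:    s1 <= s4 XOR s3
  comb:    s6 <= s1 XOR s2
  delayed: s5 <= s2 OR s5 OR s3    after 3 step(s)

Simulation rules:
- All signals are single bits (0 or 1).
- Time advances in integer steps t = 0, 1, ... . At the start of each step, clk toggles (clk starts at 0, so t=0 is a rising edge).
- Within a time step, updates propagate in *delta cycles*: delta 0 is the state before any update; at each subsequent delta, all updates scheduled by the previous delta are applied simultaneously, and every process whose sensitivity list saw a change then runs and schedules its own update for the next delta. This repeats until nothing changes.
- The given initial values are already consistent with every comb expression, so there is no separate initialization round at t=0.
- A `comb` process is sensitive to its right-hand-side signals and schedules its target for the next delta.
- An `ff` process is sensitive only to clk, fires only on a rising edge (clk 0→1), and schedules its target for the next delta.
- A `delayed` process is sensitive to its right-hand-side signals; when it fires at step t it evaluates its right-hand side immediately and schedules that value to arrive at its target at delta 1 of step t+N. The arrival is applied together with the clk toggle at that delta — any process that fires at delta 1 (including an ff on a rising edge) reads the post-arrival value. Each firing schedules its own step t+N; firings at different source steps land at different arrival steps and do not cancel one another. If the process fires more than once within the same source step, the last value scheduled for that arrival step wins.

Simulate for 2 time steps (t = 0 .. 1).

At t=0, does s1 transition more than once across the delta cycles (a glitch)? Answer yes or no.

no

[bits: clk,s1,s5,s6,s2,s0,s3,s4]
t=0: Δ0=00111000 Δ1=10111000 Δ2=10110000 Δ3=10100100 Δ4=10100101 Δ5=11100101 Δ6=11110101 | 6Δ
t=1: Δ0=11110101 Δ1=01110101 | 1Δ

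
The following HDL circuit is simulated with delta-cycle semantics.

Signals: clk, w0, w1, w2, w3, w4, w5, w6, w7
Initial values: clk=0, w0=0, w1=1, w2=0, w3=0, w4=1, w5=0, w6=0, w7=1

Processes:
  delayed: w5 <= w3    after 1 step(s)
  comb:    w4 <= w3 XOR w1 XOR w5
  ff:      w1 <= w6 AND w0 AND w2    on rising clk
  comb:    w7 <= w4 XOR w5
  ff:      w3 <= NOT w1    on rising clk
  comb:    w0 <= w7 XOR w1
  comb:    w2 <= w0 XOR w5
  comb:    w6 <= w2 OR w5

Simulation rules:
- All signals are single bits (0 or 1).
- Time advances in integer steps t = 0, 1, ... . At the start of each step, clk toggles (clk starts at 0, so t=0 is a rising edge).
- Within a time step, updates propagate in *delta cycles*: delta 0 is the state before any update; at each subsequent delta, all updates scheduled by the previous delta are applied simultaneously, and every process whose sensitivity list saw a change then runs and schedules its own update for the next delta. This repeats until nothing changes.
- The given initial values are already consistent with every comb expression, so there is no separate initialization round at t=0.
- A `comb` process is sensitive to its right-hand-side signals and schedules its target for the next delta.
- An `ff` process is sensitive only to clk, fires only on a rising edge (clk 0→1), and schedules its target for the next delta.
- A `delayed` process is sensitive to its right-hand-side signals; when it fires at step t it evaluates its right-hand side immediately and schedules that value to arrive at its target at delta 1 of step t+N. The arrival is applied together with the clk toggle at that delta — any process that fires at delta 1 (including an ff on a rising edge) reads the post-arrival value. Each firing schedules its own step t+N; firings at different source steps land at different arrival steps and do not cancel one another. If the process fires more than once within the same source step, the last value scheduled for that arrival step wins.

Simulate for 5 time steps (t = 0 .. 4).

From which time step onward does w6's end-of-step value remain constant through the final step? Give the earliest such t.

t0.Δ0 clk=0 w1=1 w6=0 w0=0 w3=0 w2=0 w4=1 w7=1 w5=0
t0.Δ1 clk=1 w1=1 w6=0 w0=0 w3=0 w2=0 w4=1 w7=1 w5=0
t0.Δ2 clk=1 w1=0 w6=0 w0=0 w3=0 w2=0 w4=1 w7=1 w5=0
t0.Δ3 clk=1 w1=0 w6=0 w0=1 w3=0 w2=0 w4=0 w7=1 w5=0
t0.Δ4 clk=1 w1=0 w6=0 w0=1 w3=0 w2=1 w4=0 w7=0 w5=0
t0.Δ5 clk=1 w1=0 w6=1 w0=0 w3=0 w2=1 w4=0 w7=0 w5=0
t0.Δ6 clk=1 w1=0 w6=1 w0=0 w3=0 w2=0 w4=0 w7=0 w5=0
t0.Δ7 clk=1 w1=0 w6=0 w0=0 w3=0 w2=0 w4=0 w7=0 w5=0
t1.Δ0 clk=1 w1=0 w6=0 w0=0 w3=0 w2=0 w4=0 w7=0 w5=0
t1.Δ1 clk=0 w1=0 w6=0 w0=0 w3=0 w2=0 w4=0 w7=0 w5=0
t2.Δ0 clk=0 w1=0 w6=0 w0=0 w3=0 w2=0 w4=0 w7=0 w5=0
t2.Δ1 clk=1 w1=0 w6=0 w0=0 w3=0 w2=0 w4=0 w7=0 w5=0
t2.Δ2 clk=1 w1=0 w6=0 w0=0 w3=1 w2=0 w4=0 w7=0 w5=0
t2.Δ3 clk=1 w1=0 w6=0 w0=0 w3=1 w2=0 w4=1 w7=0 w5=0
t2.Δ4 clk=1 w1=0 w6=0 w0=0 w3=1 w2=0 w4=1 w7=1 w5=0
t2.Δ5 clk=1 w1=0 w6=0 w0=1 w3=1 w2=0 w4=1 w7=1 w5=0
t2.Δ6 clk=1 w1=0 w6=0 w0=1 w3=1 w2=1 w4=1 w7=1 w5=0
t2.Δ7 clk=1 w1=0 w6=1 w0=1 w3=1 w2=1 w4=1 w7=1 w5=0
t3.Δ0 clk=1 w1=0 w6=1 w0=1 w3=1 w2=1 w4=1 w7=1 w5=0
t3.Δ1 clk=0 w1=0 w6=1 w0=1 w3=1 w2=1 w4=1 w7=1 w5=1
t3.Δ2 clk=0 w1=0 w6=1 w0=1 w3=1 w2=0 w4=0 w7=0 w5=1
t3.Δ3 clk=0 w1=0 w6=1 w0=0 w3=1 w2=0 w4=0 w7=1 w5=1
t3.Δ4 clk=0 w1=0 w6=1 w0=1 w3=1 w2=1 w4=0 w7=1 w5=1
t3.Δ5 clk=0 w1=0 w6=1 w0=1 w3=1 w2=0 w4=0 w7=1 w5=1
t4.Δ0 clk=0 w1=0 w6=1 w0=1 w3=1 w2=0 w4=0 w7=1 w5=1
t4.Δ1 clk=1 w1=0 w6=1 w0=1 w3=1 w2=0 w4=0 w7=1 w5=1

2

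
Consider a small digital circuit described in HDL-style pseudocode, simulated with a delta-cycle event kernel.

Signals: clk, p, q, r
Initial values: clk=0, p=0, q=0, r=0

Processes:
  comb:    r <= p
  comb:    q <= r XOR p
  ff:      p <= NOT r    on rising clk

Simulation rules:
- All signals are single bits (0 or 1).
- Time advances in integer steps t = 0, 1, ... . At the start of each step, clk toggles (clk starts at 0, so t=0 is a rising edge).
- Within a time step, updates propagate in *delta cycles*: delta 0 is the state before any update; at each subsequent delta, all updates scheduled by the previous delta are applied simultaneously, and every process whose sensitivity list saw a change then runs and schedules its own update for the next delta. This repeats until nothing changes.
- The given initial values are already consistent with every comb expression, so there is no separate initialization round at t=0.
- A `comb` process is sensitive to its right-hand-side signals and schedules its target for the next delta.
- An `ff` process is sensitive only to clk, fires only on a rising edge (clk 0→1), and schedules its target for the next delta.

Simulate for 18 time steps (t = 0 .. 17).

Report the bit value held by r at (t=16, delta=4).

[bits: q,clk,p,r]
t=0: Δ0=0000 Δ1=0100 Δ2=0110 Δ3=1111 Δ4=0111 | 4Δ
t=1: Δ0=0111 Δ1=0011 | 1Δ
t=2: Δ0=0011 Δ1=0111 Δ2=0101 Δ3=1100 Δ4=0100 | 4Δ
t=3: Δ0=0100 Δ1=0000 | 1Δ
t=4: Δ0=0000 Δ1=0100 Δ2=0110 Δ3=1111 Δ4=0111 | 4Δ
t=5: Δ0=0111 Δ1=0011 | 1Δ
t=6: Δ0=0011 Δ1=0111 Δ2=0101 Δ3=1100 Δ4=0100 | 4Δ
t=7: Δ0=0100 Δ1=0000 | 1Δ
t=8: Δ0=0000 Δ1=0100 Δ2=0110 Δ3=1111 Δ4=0111 | 4Δ
t=9: Δ0=0111 Δ1=0011 | 1Δ
t=10: Δ0=0011 Δ1=0111 Δ2=0101 Δ3=1100 Δ4=0100 | 4Δ
t=11: Δ0=0100 Δ1=0000 | 1Δ
t=12: Δ0=0000 Δ1=0100 Δ2=0110 Δ3=1111 Δ4=0111 | 4Δ
t=13: Δ0=0111 Δ1=0011 | 1Δ
t=14: Δ0=0011 Δ1=0111 Δ2=0101 Δ3=1100 Δ4=0100 | 4Δ
t=15: Δ0=0100 Δ1=0000 | 1Δ
t=16: Δ0=0000 Δ1=0100 Δ2=0110 Δ3=1111 Δ4=0111 | 4Δ
t=17: Δ0=0111 Δ1=0011 | 1Δ

1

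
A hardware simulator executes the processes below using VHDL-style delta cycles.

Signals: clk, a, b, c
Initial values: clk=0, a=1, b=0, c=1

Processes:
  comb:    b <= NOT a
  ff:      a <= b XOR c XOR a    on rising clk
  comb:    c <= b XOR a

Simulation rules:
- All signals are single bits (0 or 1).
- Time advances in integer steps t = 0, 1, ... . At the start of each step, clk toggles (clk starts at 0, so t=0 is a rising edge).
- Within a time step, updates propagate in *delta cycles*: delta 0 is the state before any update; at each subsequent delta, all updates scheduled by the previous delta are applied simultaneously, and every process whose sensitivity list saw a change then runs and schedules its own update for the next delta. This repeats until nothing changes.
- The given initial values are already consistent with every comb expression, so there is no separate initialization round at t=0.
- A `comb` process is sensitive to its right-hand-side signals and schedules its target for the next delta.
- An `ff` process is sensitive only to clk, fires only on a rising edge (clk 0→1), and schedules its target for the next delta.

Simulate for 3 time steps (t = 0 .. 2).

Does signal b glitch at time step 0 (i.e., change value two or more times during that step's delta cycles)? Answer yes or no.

no

[bits: a,clk,c,b]
t=0: Δ0=1010 Δ1=1110 Δ2=0110 Δ3=0101 Δ4=0111 | 4Δ
t=1: Δ0=0111 Δ1=0011 | 1Δ
t=2: Δ0=0011 Δ1=0111 | 1Δ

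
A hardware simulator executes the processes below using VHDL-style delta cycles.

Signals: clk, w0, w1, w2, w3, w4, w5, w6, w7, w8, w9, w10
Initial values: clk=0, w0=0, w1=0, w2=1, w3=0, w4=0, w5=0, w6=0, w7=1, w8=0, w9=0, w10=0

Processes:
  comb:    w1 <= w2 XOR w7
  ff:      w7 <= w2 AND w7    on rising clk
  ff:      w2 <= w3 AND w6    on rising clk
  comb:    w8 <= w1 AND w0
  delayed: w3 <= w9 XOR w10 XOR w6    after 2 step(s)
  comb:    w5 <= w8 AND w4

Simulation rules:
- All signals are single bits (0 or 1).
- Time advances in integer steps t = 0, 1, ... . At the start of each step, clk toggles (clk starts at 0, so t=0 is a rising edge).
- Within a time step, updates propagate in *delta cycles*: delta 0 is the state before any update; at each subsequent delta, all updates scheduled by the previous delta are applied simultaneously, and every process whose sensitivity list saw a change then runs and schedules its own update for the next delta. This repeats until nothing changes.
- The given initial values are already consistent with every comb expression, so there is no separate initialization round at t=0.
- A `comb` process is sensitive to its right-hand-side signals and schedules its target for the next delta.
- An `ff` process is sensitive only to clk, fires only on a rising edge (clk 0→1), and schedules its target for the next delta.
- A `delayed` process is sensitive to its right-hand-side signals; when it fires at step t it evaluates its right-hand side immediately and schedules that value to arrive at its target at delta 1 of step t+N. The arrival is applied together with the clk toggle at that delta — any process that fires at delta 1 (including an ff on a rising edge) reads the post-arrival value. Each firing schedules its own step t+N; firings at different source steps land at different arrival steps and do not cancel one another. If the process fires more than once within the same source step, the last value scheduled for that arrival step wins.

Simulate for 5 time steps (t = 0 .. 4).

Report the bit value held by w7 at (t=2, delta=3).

0

[bits: clk,w1,w7,w2,w8,w4,w0,w9,w5,w6,w3,w10]
t=0: Δ0=001100000000 Δ1=101100000000 Δ2=101000000000 Δ3=111000000000 | 3Δ
t=1: Δ0=111000000000 Δ1=011000000000 | 1Δ
t=2: Δ0=011000000000 Δ1=111000000000 Δ2=110000000000 Δ3=100000000000 | 3Δ
t=3: Δ0=100000000000 Δ1=000000000000 | 1Δ
t=4: Δ0=000000000000 Δ1=100000000000 | 1Δ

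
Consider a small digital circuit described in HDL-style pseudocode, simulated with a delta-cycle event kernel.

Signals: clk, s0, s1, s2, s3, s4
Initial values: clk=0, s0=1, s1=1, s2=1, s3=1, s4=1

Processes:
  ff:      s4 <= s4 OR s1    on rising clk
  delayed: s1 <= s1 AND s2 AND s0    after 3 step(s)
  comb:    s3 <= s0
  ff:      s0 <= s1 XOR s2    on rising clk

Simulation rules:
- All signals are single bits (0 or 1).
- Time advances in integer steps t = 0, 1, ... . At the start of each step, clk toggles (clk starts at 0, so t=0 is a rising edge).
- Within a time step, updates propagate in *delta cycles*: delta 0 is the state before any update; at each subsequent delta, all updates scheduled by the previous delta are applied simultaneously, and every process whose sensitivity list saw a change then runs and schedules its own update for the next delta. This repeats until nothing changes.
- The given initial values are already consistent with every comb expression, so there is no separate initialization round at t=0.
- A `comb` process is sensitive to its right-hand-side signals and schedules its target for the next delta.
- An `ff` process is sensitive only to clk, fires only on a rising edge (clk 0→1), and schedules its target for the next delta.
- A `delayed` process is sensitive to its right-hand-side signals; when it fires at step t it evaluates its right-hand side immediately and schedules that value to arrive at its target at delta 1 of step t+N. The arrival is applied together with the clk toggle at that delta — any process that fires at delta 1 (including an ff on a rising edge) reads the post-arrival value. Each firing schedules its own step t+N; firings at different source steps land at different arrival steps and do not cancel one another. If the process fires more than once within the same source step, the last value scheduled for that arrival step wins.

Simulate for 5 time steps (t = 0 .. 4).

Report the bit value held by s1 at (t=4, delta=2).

[bits: s2,s4,s1,s3,s0,clk]
t=0: Δ0=111110 Δ1=111111 Δ2=111101 Δ3=111001 | 3Δ
t=1: Δ0=111001 Δ1=111000 | 1Δ
t=2: Δ0=111000 Δ1=111001 | 1Δ
t=3: Δ0=111001 Δ1=110000 | 1Δ
t=4: Δ0=110000 Δ1=110001 Δ2=110011 Δ3=110111 | 3Δ

0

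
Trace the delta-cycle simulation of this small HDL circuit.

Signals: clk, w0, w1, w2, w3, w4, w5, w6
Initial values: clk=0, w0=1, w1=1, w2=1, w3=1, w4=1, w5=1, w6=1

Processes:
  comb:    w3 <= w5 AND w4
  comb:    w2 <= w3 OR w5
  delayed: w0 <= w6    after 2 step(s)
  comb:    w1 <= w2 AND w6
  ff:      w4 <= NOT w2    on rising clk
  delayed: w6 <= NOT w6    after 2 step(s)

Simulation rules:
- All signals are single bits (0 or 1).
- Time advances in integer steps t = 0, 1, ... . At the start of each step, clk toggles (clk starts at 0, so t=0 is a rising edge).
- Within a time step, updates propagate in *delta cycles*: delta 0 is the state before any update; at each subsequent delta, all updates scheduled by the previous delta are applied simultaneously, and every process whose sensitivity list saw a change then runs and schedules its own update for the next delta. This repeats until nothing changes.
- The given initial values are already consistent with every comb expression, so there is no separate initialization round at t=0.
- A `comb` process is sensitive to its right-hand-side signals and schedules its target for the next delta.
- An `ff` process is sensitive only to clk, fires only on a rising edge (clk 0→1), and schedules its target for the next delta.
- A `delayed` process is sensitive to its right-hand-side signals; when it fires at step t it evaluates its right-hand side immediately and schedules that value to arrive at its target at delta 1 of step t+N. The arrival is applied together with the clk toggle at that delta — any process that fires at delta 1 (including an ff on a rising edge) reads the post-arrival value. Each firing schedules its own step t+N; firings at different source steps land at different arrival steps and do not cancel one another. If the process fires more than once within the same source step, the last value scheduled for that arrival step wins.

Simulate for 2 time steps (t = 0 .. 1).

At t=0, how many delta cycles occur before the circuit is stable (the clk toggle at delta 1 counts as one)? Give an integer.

3

t0.Δ0 w5=1 w2=1 w0=1 w1=1 clk=0 w4=1 w3=1 w6=1
t0.Δ1 w5=1 w2=1 w0=1 w1=1 clk=1 w4=1 w3=1 w6=1
t0.Δ2 w5=1 w2=1 w0=1 w1=1 clk=1 w4=0 w3=1 w6=1
t0.Δ3 w5=1 w2=1 w0=1 w1=1 clk=1 w4=0 w3=0 w6=1
t1.Δ0 w5=1 w2=1 w0=1 w1=1 clk=1 w4=0 w3=0 w6=1
t1.Δ1 w5=1 w2=1 w0=1 w1=1 clk=0 w4=0 w3=0 w6=1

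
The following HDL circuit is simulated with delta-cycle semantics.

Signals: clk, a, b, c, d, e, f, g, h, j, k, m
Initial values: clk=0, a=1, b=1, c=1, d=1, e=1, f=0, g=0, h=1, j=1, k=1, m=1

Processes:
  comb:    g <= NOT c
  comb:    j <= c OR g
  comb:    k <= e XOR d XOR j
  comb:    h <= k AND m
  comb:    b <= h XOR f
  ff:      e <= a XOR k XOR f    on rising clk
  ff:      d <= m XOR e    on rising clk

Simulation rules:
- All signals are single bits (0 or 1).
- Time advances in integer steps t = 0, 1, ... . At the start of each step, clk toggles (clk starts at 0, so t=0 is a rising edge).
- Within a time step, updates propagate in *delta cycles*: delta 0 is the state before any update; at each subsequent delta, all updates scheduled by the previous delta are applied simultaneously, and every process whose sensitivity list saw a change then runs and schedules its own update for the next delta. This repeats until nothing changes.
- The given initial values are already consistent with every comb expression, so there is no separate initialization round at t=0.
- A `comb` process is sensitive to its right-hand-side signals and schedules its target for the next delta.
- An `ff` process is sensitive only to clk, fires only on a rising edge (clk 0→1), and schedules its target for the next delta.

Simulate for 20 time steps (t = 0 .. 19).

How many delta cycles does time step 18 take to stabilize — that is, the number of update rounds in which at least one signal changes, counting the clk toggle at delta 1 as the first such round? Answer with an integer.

2

t=0 Δ0: d=1 k=1 f=0 b=1 g=0 j=1 clk=0 e=1 m=1 a=1 c=1 h=1
  Δ1: clk:0→1
  Δ2: d:1→0, e:1→0
  (2Δ to stable)
t=1 Δ0: d=0 k=1 f=0 b=1 g=0 j=1 clk=1 e=0 m=1 a=1 c=1 h=1
  Δ1: clk:1→0
  (1Δ to stable)
t=2 Δ0: d=0 k=1 f=0 b=1 g=0 j=1 clk=0 e=0 m=1 a=1 c=1 h=1
  Δ1: clk:0→1
  Δ2: d:0→1
  Δ3: k:1→0
  Δ4: h:1→0
  Δ5: b:1→0
  (5Δ to stable)
t=3 Δ0: d=1 k=0 f=0 b=0 g=0 j=1 clk=1 e=0 m=1 a=1 c=1 h=0
  Δ1: clk:1→0
  (1Δ to stable)
t=4 Δ0: d=1 k=0 f=0 b=0 g=0 j=1 clk=0 e=0 m=1 a=1 c=1 h=0
  Δ1: clk:0→1
  Δ2: e:0→1
  Δ3: k:0→1
  Δ4: h:0→1
  Δ5: b:0→1
  (5Δ to stable)
t=5 Δ0: d=1 k=1 f=0 b=1 g=0 j=1 clk=1 e=1 m=1 a=1 c=1 h=1
  Δ1: clk:1→0
  (1Δ to stable)
t=6 Δ0: d=1 k=1 f=0 b=1 g=0 j=1 clk=0 e=1 m=1 a=1 c=1 h=1
  Δ1: clk:0→1
  Δ2: d:1→0, e:1→0
  (2Δ to stable)
t=7 Δ0: d=0 k=1 f=0 b=1 g=0 j=1 clk=1 e=0 m=1 a=1 c=1 h=1
  Δ1: clk:1→0
  (1Δ to stable)
t=8 Δ0: d=0 k=1 f=0 b=1 g=0 j=1 clk=0 e=0 m=1 a=1 c=1 h=1
  Δ1: clk:0→1
  Δ2: d:0→1
  Δ3: k:1→0
  Δ4: h:1→0
  Δ5: b:1→0
  (5Δ to stable)
t=9 Δ0: d=1 k=0 f=0 b=0 g=0 j=1 clk=1 e=0 m=1 a=1 c=1 h=0
  Δ1: clk:1→0
  (1Δ to stable)
t=10 Δ0: d=1 k=0 f=0 b=0 g=0 j=1 clk=0 e=0 m=1 a=1 c=1 h=0
  Δ1: clk:0→1
  Δ2: e:0→1
  Δ3: k:0→1
  Δ4: h:0→1
  Δ5: b:0→1
  (5Δ to stable)
t=11 Δ0: d=1 k=1 f=0 b=1 g=0 j=1 clk=1 e=1 m=1 a=1 c=1 h=1
  Δ1: clk:1→0
  (1Δ to stable)
t=12 Δ0: d=1 k=1 f=0 b=1 g=0 j=1 clk=0 e=1 m=1 a=1 c=1 h=1
  Δ1: clk:0→1
  Δ2: d:1→0, e:1→0
  (2Δ to stable)
t=13 Δ0: d=0 k=1 f=0 b=1 g=0 j=1 clk=1 e=0 m=1 a=1 c=1 h=1
  Δ1: clk:1→0
  (1Δ to stable)
t=14 Δ0: d=0 k=1 f=0 b=1 g=0 j=1 clk=0 e=0 m=1 a=1 c=1 h=1
  Δ1: clk:0→1
  Δ2: d:0→1
  Δ3: k:1→0
  Δ4: h:1→0
  Δ5: b:1→0
  (5Δ to stable)
t=15 Δ0: d=1 k=0 f=0 b=0 g=0 j=1 clk=1 e=0 m=1 a=1 c=1 h=0
  Δ1: clk:1→0
  (1Δ to stable)
t=16 Δ0: d=1 k=0 f=0 b=0 g=0 j=1 clk=0 e=0 m=1 a=1 c=1 h=0
  Δ1: clk:0→1
  Δ2: e:0→1
  Δ3: k:0→1
  Δ4: h:0→1
  Δ5: b:0→1
  (5Δ to stable)
t=17 Δ0: d=1 k=1 f=0 b=1 g=0 j=1 clk=1 e=1 m=1 a=1 c=1 h=1
  Δ1: clk:1→0
  (1Δ to stable)
t=18 Δ0: d=1 k=1 f=0 b=1 g=0 j=1 clk=0 e=1 m=1 a=1 c=1 h=1
  Δ1: clk:0→1
  Δ2: d:1→0, e:1→0
  (2Δ to stable)
t=19 Δ0: d=0 k=1 f=0 b=1 g=0 j=1 clk=1 e=0 m=1 a=1 c=1 h=1
  Δ1: clk:1→0
  (1Δ to stable)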